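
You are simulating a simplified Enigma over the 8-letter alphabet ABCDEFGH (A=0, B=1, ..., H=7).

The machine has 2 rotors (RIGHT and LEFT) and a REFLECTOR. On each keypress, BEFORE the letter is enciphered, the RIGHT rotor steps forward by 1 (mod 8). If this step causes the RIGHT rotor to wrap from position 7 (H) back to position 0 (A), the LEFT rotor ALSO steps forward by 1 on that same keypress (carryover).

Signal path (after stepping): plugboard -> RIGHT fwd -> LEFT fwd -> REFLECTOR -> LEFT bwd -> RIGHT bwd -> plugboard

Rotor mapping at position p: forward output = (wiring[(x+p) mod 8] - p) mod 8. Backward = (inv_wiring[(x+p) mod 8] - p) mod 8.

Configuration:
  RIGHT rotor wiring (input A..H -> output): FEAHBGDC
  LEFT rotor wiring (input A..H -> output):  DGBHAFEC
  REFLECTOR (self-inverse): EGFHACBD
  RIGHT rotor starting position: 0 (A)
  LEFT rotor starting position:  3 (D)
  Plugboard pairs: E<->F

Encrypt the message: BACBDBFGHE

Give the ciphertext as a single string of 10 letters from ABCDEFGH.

Char 1 ('B'): step: R->1, L=3; B->plug->B->R->H->L->G->refl->B->L'->D->R'->A->plug->A
Char 2 ('A'): step: R->2, L=3; A->plug->A->R->G->L->D->refl->H->L'->E->R'->D->plug->D
Char 3 ('C'): step: R->3, L=3; C->plug->C->R->D->L->B->refl->G->L'->H->R'->E->plug->F
Char 4 ('B'): step: R->4, L=3; B->plug->B->R->C->L->C->refl->F->L'->B->R'->E->plug->F
Char 5 ('D'): step: R->5, L=3; D->plug->D->R->A->L->E->refl->A->L'->F->R'->C->plug->C
Char 6 ('B'): step: R->6, L=3; B->plug->B->R->E->L->H->refl->D->L'->G->R'->D->plug->D
Char 7 ('F'): step: R->7, L=3; F->plug->E->R->A->L->E->refl->A->L'->F->R'->C->plug->C
Char 8 ('G'): step: R->0, L->4 (L advanced); G->plug->G->R->D->L->G->refl->B->L'->B->R'->E->plug->F
Char 9 ('H'): step: R->1, L=4; H->plug->H->R->E->L->H->refl->D->L'->H->R'->B->plug->B
Char 10 ('E'): step: R->2, L=4; E->plug->F->R->A->L->E->refl->A->L'->C->R'->H->plug->H

Answer: ADFFCDCFBH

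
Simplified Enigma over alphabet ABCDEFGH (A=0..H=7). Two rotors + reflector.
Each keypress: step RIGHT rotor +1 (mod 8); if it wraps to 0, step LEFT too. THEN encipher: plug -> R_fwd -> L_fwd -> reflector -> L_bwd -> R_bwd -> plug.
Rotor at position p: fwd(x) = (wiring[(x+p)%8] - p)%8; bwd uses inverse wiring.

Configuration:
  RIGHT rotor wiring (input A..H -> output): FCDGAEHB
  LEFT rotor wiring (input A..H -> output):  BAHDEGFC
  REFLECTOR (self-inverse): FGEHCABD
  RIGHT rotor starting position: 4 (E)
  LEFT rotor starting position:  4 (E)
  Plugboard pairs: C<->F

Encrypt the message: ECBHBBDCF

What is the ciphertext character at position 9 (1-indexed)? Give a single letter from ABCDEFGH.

Char 1 ('E'): step: R->5, L=4; E->plug->E->R->F->L->E->refl->C->L'->B->R'->G->plug->G
Char 2 ('C'): step: R->6, L=4; C->plug->F->R->A->L->A->refl->F->L'->E->R'->D->plug->D
Char 3 ('B'): step: R->7, L=4; B->plug->B->R->G->L->D->refl->H->L'->H->R'->E->plug->E
Char 4 ('H'): step: R->0, L->5 (L advanced); H->plug->H->R->B->L->A->refl->F->L'->C->R'->B->plug->B
Char 5 ('B'): step: R->1, L=5; B->plug->B->R->C->L->F->refl->A->L'->B->R'->A->plug->A
Char 6 ('B'): step: R->2, L=5; B->plug->B->R->E->L->D->refl->H->L'->H->R'->F->plug->C
Char 7 ('D'): step: R->3, L=5; D->plug->D->R->E->L->D->refl->H->L'->H->R'->G->plug->G
Char 8 ('C'): step: R->4, L=5; C->plug->F->R->G->L->G->refl->B->L'->A->R'->B->plug->B
Char 9 ('F'): step: R->5, L=5; F->plug->C->R->E->L->D->refl->H->L'->H->R'->A->plug->A

A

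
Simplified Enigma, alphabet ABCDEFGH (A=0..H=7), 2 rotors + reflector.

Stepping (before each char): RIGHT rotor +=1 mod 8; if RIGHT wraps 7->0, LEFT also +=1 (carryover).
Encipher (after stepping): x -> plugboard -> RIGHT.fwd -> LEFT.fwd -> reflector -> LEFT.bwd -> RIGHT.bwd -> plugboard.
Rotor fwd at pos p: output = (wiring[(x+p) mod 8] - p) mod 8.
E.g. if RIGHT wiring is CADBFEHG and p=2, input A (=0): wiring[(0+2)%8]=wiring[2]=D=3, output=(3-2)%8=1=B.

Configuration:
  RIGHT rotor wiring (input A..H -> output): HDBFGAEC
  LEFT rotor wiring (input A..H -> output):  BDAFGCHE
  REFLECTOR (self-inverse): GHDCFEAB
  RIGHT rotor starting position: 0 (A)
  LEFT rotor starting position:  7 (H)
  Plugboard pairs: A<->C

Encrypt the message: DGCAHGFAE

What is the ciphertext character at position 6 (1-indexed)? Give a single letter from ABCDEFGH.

Char 1 ('D'): step: R->1, L=7; D->plug->D->R->F->L->H->refl->B->L'->D->R'->F->plug->F
Char 2 ('G'): step: R->2, L=7; G->plug->G->R->F->L->H->refl->B->L'->D->R'->B->plug->B
Char 3 ('C'): step: R->3, L=7; C->plug->A->R->C->L->E->refl->F->L'->A->R'->G->plug->G
Char 4 ('A'): step: R->4, L=7; A->plug->C->R->A->L->F->refl->E->L'->C->R'->A->plug->C
Char 5 ('H'): step: R->5, L=7; H->plug->H->R->B->L->C->refl->D->L'->G->R'->E->plug->E
Char 6 ('G'): step: R->6, L=7; G->plug->G->R->A->L->F->refl->E->L'->C->R'->H->plug->H

H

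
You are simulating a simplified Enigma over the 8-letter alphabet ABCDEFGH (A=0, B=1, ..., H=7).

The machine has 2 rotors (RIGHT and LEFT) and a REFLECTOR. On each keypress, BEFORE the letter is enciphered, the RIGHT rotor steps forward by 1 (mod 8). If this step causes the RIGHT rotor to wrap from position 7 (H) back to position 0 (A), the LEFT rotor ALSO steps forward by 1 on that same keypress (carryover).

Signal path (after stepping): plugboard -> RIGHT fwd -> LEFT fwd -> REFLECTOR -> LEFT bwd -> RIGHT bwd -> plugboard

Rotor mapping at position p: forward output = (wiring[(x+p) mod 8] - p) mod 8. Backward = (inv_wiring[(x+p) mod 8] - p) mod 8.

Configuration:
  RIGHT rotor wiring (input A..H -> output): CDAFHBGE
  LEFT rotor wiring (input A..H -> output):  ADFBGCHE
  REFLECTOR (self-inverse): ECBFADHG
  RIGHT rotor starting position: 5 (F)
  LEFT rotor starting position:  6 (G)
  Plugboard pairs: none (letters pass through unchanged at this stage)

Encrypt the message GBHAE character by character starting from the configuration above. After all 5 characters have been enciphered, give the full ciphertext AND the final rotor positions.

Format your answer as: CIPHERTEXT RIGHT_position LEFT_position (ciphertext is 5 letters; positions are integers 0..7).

Char 1 ('G'): step: R->6, L=6; G->plug->G->R->B->L->G->refl->H->L'->E->R'->C->plug->C
Char 2 ('B'): step: R->7, L=6; B->plug->B->R->D->L->F->refl->D->L'->F->R'->A->plug->A
Char 3 ('H'): step: R->0, L->7 (L advanced); H->plug->H->R->E->L->C->refl->B->L'->B->R'->F->plug->F
Char 4 ('A'): step: R->1, L=7; A->plug->A->R->C->L->E->refl->A->L'->H->R'->B->plug->B
Char 5 ('E'): step: R->2, L=7; E->plug->E->R->E->L->C->refl->B->L'->B->R'->H->plug->H
Final: ciphertext=CAFBH, RIGHT=2, LEFT=7

Answer: CAFBH 2 7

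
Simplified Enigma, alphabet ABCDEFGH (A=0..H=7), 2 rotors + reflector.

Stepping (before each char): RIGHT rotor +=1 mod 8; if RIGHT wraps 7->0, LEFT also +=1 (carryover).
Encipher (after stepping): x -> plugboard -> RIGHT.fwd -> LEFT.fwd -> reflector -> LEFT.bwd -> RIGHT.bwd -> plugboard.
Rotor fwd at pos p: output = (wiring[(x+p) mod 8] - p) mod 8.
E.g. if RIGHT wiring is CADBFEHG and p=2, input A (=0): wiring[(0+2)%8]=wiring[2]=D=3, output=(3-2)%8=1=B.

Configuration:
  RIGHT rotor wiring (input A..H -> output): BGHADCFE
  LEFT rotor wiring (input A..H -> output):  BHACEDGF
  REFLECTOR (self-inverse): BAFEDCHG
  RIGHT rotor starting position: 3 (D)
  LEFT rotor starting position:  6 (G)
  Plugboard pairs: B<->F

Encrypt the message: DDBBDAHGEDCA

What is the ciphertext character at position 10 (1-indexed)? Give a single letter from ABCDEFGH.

Char 1 ('D'): step: R->4, L=6; D->plug->D->R->A->L->A->refl->B->L'->D->R'->G->plug->G
Char 2 ('D'): step: R->5, L=6; D->plug->D->R->E->L->C->refl->F->L'->H->R'->C->plug->C
Char 3 ('B'): step: R->6, L=6; B->plug->F->R->C->L->D->refl->E->L'->F->R'->G->plug->G
Char 4 ('B'): step: R->7, L=6; B->plug->F->R->E->L->C->refl->F->L'->H->R'->C->plug->C
Char 5 ('D'): step: R->0, L->7 (L advanced); D->plug->D->R->A->L->G->refl->H->L'->H->R'->C->plug->C
Char 6 ('A'): step: R->1, L=7; A->plug->A->R->F->L->F->refl->C->L'->B->R'->E->plug->E
Char 7 ('H'): step: R->2, L=7; H->plug->H->R->E->L->D->refl->E->L'->G->R'->B->plug->F
Char 8 ('G'): step: R->3, L=7; G->plug->G->R->D->L->B->refl->A->L'->C->R'->D->plug->D
Char 9 ('E'): step: R->4, L=7; E->plug->E->R->F->L->F->refl->C->L'->B->R'->C->plug->C
Char 10 ('D'): step: R->5, L=7; D->plug->D->R->E->L->D->refl->E->L'->G->R'->H->plug->H

H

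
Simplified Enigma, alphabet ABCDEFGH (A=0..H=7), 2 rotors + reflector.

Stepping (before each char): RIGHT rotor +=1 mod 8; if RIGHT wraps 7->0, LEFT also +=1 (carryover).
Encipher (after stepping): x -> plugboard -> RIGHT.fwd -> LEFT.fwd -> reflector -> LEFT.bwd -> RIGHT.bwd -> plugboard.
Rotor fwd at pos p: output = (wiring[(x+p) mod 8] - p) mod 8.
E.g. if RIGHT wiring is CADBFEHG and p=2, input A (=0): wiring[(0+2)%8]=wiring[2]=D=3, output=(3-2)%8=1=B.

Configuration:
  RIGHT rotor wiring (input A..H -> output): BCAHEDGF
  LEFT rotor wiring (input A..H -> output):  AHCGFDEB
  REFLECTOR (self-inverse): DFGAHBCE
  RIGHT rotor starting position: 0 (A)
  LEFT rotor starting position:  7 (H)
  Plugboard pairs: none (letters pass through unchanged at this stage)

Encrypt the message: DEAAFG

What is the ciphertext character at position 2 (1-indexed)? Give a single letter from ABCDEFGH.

Char 1 ('D'): step: R->1, L=7; D->plug->D->R->D->L->D->refl->A->L'->C->R'->E->plug->E
Char 2 ('E'): step: R->2, L=7; E->plug->E->R->E->L->H->refl->E->L'->G->R'->A->plug->A

A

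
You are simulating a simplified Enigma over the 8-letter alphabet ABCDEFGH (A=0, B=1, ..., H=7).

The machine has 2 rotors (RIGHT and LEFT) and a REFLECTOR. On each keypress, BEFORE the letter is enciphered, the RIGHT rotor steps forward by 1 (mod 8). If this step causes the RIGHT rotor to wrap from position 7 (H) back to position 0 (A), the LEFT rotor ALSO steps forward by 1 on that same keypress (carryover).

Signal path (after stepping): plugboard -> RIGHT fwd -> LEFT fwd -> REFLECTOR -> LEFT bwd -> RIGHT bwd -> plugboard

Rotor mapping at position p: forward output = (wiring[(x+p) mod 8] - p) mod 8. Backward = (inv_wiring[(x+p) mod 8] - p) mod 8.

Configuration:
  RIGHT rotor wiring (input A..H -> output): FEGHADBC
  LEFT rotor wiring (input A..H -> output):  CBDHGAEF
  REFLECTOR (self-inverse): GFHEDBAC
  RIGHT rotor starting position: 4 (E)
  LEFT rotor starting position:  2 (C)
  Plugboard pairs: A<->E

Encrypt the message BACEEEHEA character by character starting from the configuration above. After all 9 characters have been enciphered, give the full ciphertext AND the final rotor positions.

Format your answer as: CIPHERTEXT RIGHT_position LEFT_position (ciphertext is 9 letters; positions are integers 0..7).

Answer: AFHBABFCE 5 3

Derivation:
Char 1 ('B'): step: R->5, L=2; B->plug->B->R->E->L->C->refl->H->L'->H->R'->E->plug->A
Char 2 ('A'): step: R->6, L=2; A->plug->E->R->A->L->B->refl->F->L'->B->R'->F->plug->F
Char 3 ('C'): step: R->7, L=2; C->plug->C->R->F->L->D->refl->E->L'->C->R'->H->plug->H
Char 4 ('E'): step: R->0, L->3 (L advanced); E->plug->A->R->F->L->H->refl->C->L'->E->R'->B->plug->B
Char 5 ('E'): step: R->1, L=3; E->plug->A->R->D->L->B->refl->F->L'->C->R'->E->plug->A
Char 6 ('E'): step: R->2, L=3; E->plug->A->R->E->L->C->refl->H->L'->F->R'->B->plug->B
Char 7 ('H'): step: R->3, L=3; H->plug->H->R->D->L->B->refl->F->L'->C->R'->F->plug->F
Char 8 ('E'): step: R->4, L=3; E->plug->A->R->E->L->C->refl->H->L'->F->R'->C->plug->C
Char 9 ('A'): step: R->5, L=3; A->plug->E->R->H->L->A->refl->G->L'->G->R'->A->plug->E
Final: ciphertext=AFHBABFCE, RIGHT=5, LEFT=3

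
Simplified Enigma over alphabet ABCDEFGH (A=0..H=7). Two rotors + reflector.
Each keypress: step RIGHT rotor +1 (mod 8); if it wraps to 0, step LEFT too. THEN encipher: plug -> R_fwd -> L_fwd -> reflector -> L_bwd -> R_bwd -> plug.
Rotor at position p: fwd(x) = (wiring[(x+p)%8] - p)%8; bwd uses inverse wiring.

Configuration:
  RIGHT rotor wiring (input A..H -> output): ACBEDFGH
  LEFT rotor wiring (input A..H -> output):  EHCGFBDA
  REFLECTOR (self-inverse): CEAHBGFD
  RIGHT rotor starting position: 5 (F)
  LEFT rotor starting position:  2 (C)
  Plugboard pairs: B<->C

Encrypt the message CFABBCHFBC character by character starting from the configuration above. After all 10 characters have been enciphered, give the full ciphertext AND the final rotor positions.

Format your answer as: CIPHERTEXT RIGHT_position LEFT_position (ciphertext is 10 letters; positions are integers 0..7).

Answer: DCHADGABDB 7 3

Derivation:
Char 1 ('C'): step: R->6, L=2; C->plug->B->R->B->L->E->refl->B->L'->E->R'->D->plug->D
Char 2 ('F'): step: R->7, L=2; F->plug->F->R->E->L->B->refl->E->L'->B->R'->B->plug->C
Char 3 ('A'): step: R->0, L->3 (L advanced); A->plug->A->R->A->L->D->refl->H->L'->H->R'->H->plug->H
Char 4 ('B'): step: R->1, L=3; B->plug->C->R->D->L->A->refl->C->L'->B->R'->A->plug->A
Char 5 ('B'): step: R->2, L=3; B->plug->C->R->B->L->C->refl->A->L'->D->R'->D->plug->D
Char 6 ('C'): step: R->3, L=3; C->plug->B->R->A->L->D->refl->H->L'->H->R'->G->plug->G
Char 7 ('H'): step: R->4, L=3; H->plug->H->R->A->L->D->refl->H->L'->H->R'->A->plug->A
Char 8 ('F'): step: R->5, L=3; F->plug->F->R->E->L->F->refl->G->L'->C->R'->C->plug->B
Char 9 ('B'): step: R->6, L=3; B->plug->C->R->C->L->G->refl->F->L'->E->R'->D->plug->D
Char 10 ('C'): step: R->7, L=3; C->plug->B->R->B->L->C->refl->A->L'->D->R'->C->plug->B
Final: ciphertext=DCHADGABDB, RIGHT=7, LEFT=3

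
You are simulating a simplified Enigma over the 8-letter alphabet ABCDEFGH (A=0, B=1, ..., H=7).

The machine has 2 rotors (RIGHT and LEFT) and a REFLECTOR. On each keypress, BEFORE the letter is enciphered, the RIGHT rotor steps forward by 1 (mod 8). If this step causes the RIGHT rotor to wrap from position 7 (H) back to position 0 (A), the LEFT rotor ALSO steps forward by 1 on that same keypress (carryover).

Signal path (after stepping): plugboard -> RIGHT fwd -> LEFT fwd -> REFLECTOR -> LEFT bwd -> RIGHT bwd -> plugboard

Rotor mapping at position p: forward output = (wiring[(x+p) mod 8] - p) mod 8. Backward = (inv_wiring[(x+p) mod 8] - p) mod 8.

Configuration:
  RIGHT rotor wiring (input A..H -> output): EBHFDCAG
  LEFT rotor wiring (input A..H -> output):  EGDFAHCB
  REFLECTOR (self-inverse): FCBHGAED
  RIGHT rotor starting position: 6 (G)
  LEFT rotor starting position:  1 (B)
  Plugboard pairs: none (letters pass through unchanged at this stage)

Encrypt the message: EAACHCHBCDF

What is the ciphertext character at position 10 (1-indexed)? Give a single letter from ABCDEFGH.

Char 1 ('E'): step: R->7, L=1; E->plug->E->R->G->L->A->refl->F->L'->A->R'->D->plug->D
Char 2 ('A'): step: R->0, L->2 (L advanced); A->plug->A->R->E->L->A->refl->F->L'->D->R'->E->plug->E
Char 3 ('A'): step: R->1, L=2; A->plug->A->R->A->L->B->refl->C->L'->G->R'->B->plug->B
Char 4 ('C'): step: R->2, L=2; C->plug->C->R->B->L->D->refl->H->L'->F->R'->A->plug->A
Char 5 ('H'): step: R->3, L=2; H->plug->H->R->E->L->A->refl->F->L'->D->R'->E->plug->E
Char 6 ('C'): step: R->4, L=2; C->plug->C->R->E->L->A->refl->F->L'->D->R'->G->plug->G
Char 7 ('H'): step: R->5, L=2; H->plug->H->R->G->L->C->refl->B->L'->A->R'->G->plug->G
Char 8 ('B'): step: R->6, L=2; B->plug->B->R->A->L->B->refl->C->L'->G->R'->C->plug->C
Char 9 ('C'): step: R->7, L=2; C->plug->C->R->C->L->G->refl->E->L'->H->R'->A->plug->A
Char 10 ('D'): step: R->0, L->3 (L advanced); D->plug->D->R->F->L->B->refl->C->L'->A->R'->G->plug->G

G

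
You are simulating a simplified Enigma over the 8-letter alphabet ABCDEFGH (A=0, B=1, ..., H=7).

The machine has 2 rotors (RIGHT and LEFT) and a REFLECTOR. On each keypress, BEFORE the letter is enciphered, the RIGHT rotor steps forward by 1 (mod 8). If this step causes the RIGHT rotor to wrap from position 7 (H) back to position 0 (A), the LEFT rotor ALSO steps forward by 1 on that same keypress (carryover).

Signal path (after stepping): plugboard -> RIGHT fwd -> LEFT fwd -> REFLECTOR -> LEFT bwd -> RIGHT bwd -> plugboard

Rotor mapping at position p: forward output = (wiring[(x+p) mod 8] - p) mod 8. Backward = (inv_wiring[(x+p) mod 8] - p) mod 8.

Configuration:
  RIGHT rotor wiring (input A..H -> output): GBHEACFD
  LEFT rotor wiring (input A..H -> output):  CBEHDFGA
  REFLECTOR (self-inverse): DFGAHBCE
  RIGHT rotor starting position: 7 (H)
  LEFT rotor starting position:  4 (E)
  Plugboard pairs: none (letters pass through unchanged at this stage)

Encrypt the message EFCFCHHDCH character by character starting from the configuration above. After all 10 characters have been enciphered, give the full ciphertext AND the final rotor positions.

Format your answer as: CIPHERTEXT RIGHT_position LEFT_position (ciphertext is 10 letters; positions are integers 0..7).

Answer: FHHAGDBCFB 1 6

Derivation:
Char 1 ('E'): step: R->0, L->5 (L advanced); E->plug->E->R->A->L->A->refl->D->L'->C->R'->F->plug->F
Char 2 ('F'): step: R->1, L=5; F->plug->F->R->E->L->E->refl->H->L'->F->R'->H->plug->H
Char 3 ('C'): step: R->2, L=5; C->plug->C->R->G->L->C->refl->G->L'->H->R'->H->plug->H
Char 4 ('F'): step: R->3, L=5; F->plug->F->R->D->L->F->refl->B->L'->B->R'->A->plug->A
Char 5 ('C'): step: R->4, L=5; C->plug->C->R->B->L->B->refl->F->L'->D->R'->G->plug->G
Char 6 ('H'): step: R->5, L=5; H->plug->H->R->D->L->F->refl->B->L'->B->R'->D->plug->D
Char 7 ('H'): step: R->6, L=5; H->plug->H->R->E->L->E->refl->H->L'->F->R'->B->plug->B
Char 8 ('D'): step: R->7, L=5; D->plug->D->R->A->L->A->refl->D->L'->C->R'->C->plug->C
Char 9 ('C'): step: R->0, L->6 (L advanced); C->plug->C->R->H->L->H->refl->E->L'->C->R'->F->plug->F
Char 10 ('H'): step: R->1, L=6; H->plug->H->R->F->L->B->refl->F->L'->G->R'->B->plug->B
Final: ciphertext=FHHAGDBCFB, RIGHT=1, LEFT=6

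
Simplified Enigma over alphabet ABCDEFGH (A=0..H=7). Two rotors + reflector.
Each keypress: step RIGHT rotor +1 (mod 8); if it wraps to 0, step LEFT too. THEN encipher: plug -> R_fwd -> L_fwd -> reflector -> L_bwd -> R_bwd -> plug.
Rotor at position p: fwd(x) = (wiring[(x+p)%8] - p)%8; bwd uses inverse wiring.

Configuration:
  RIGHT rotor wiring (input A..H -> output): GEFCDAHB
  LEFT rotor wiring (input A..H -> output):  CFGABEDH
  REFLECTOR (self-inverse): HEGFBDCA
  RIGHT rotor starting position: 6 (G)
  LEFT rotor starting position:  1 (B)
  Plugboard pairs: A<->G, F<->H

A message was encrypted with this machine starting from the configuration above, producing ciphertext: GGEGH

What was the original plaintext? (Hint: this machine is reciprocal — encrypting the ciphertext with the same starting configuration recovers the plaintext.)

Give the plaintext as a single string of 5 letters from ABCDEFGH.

Answer: EDFCA

Derivation:
Char 1 ('G'): step: R->7, L=1; G->plug->A->R->C->L->H->refl->A->L'->D->R'->E->plug->E
Char 2 ('G'): step: R->0, L->2 (L advanced); G->plug->A->R->G->L->A->refl->H->L'->C->R'->D->plug->D
Char 3 ('E'): step: R->1, L=2; E->plug->E->R->H->L->D->refl->F->L'->F->R'->H->plug->F
Char 4 ('G'): step: R->2, L=2; G->plug->A->R->D->L->C->refl->G->L'->B->R'->C->plug->C
Char 5 ('H'): step: R->3, L=2; H->plug->F->R->D->L->C->refl->G->L'->B->R'->G->plug->A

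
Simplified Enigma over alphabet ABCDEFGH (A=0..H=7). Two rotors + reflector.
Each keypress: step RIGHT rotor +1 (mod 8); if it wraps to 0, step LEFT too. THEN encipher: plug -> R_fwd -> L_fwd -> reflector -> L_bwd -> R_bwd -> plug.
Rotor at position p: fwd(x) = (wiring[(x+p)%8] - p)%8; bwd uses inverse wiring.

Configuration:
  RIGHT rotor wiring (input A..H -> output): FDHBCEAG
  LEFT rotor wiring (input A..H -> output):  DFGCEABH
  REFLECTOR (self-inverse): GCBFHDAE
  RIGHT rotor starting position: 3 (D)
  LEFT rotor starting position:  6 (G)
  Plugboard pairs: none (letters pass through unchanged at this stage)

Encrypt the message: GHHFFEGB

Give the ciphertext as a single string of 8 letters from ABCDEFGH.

Answer: HBGGADHA

Derivation:
Char 1 ('G'): step: R->4, L=6; G->plug->G->R->D->L->H->refl->E->L'->F->R'->H->plug->H
Char 2 ('H'): step: R->5, L=6; H->plug->H->R->F->L->E->refl->H->L'->D->R'->B->plug->B
Char 3 ('H'): step: R->6, L=6; H->plug->H->R->G->L->G->refl->A->L'->E->R'->G->plug->G
Char 4 ('F'): step: R->7, L=6; F->plug->F->R->D->L->H->refl->E->L'->F->R'->G->plug->G
Char 5 ('F'): step: R->0, L->7 (L advanced); F->plug->F->R->E->L->D->refl->F->L'->F->R'->A->plug->A
Char 6 ('E'): step: R->1, L=7; E->plug->E->R->D->L->H->refl->E->L'->B->R'->D->plug->D
Char 7 ('G'): step: R->2, L=7; G->plug->G->R->D->L->H->refl->E->L'->B->R'->H->plug->H
Char 8 ('B'): step: R->3, L=7; B->plug->B->R->H->L->C->refl->B->L'->G->R'->A->plug->A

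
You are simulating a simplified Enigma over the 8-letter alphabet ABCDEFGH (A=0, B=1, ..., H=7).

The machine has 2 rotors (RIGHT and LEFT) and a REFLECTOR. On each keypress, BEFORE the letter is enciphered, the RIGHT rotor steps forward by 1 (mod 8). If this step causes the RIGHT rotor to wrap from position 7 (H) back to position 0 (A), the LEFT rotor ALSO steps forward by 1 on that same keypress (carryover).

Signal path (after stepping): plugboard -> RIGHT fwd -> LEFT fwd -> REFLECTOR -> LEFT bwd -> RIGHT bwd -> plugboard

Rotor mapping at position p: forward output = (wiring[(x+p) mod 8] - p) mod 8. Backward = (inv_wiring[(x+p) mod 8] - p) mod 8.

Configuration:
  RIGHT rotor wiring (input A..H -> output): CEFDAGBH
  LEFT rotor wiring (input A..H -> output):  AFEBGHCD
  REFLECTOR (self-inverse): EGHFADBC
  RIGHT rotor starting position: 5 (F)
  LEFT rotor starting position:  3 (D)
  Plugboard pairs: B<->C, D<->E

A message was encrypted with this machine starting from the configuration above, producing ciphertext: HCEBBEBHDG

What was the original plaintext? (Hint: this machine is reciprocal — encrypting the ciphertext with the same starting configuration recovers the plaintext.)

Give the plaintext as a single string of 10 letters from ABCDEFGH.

Char 1 ('H'): step: R->6, L=3; H->plug->H->R->A->L->G->refl->B->L'->H->R'->E->plug->D
Char 2 ('C'): step: R->7, L=3; C->plug->B->R->D->L->H->refl->C->L'->G->R'->D->plug->E
Char 3 ('E'): step: R->0, L->4 (L advanced); E->plug->D->R->D->L->H->refl->C->L'->A->R'->E->plug->D
Char 4 ('B'): step: R->1, L=4; B->plug->C->R->C->L->G->refl->B->L'->F->R'->E->plug->D
Char 5 ('B'): step: R->2, L=4; B->plug->C->R->G->L->A->refl->E->L'->E->R'->D->plug->E
Char 6 ('E'): step: R->3, L=4; E->plug->D->R->G->L->A->refl->E->L'->E->R'->E->plug->D
Char 7 ('B'): step: R->4, L=4; B->plug->C->R->F->L->B->refl->G->L'->C->R'->B->plug->C
Char 8 ('H'): step: R->5, L=4; H->plug->H->R->D->L->H->refl->C->L'->A->R'->F->plug->F
Char 9 ('D'): step: R->6, L=4; D->plug->E->R->H->L->F->refl->D->L'->B->R'->B->plug->C
Char 10 ('G'): step: R->7, L=4; G->plug->G->R->H->L->F->refl->D->L'->B->R'->F->plug->F

Answer: DEDDEDCFCF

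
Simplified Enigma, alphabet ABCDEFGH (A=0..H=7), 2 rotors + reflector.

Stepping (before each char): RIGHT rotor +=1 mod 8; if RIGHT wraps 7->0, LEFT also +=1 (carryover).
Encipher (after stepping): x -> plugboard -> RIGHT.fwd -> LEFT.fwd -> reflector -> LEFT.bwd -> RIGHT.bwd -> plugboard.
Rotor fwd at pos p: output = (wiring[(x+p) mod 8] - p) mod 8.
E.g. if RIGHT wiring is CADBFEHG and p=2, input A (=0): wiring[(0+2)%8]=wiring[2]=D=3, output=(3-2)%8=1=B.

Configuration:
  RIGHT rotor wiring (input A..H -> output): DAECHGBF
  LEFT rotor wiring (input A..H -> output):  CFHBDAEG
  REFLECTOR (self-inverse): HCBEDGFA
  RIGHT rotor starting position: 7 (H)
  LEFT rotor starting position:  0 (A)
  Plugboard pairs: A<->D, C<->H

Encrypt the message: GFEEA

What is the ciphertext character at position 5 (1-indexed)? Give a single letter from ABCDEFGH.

Char 1 ('G'): step: R->0, L->1 (L advanced); G->plug->G->R->B->L->G->refl->F->L'->G->R'->F->plug->F
Char 2 ('F'): step: R->1, L=1; F->plug->F->R->A->L->E->refl->D->L'->F->R'->E->plug->E
Char 3 ('E'): step: R->2, L=1; E->plug->E->R->H->L->B->refl->C->L'->D->R'->F->plug->F
Char 4 ('E'): step: R->3, L=1; E->plug->E->R->C->L->A->refl->H->L'->E->R'->B->plug->B
Char 5 ('A'): step: R->4, L=1; A->plug->D->R->B->L->G->refl->F->L'->G->R'->H->plug->C

C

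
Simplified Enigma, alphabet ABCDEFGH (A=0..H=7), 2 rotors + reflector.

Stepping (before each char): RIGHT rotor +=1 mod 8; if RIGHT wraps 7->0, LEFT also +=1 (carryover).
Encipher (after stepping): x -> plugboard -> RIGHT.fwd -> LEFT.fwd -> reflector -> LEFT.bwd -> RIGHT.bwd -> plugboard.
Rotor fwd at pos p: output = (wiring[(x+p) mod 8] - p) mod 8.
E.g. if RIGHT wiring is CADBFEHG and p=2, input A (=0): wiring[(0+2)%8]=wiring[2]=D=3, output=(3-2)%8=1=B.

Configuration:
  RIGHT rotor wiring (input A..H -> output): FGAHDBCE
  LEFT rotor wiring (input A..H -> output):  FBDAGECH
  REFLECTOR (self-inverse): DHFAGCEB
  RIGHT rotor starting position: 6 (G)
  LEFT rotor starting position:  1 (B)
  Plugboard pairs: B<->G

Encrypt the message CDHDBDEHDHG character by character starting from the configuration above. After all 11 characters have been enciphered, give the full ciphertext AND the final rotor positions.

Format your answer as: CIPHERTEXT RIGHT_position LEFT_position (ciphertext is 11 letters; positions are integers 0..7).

Answer: GCCEHABBBGF 1 3

Derivation:
Char 1 ('C'): step: R->7, L=1; C->plug->C->R->H->L->E->refl->G->L'->G->R'->B->plug->G
Char 2 ('D'): step: R->0, L->2 (L advanced); D->plug->D->R->H->L->H->refl->B->L'->A->R'->C->plug->C
Char 3 ('H'): step: R->1, L=2; H->plug->H->R->E->L->A->refl->D->L'->G->R'->C->plug->C
Char 4 ('D'): step: R->2, L=2; D->plug->D->R->H->L->H->refl->B->L'->A->R'->E->plug->E
Char 5 ('B'): step: R->3, L=2; B->plug->G->R->D->L->C->refl->F->L'->F->R'->H->plug->H
Char 6 ('D'): step: R->4, L=2; D->plug->D->R->A->L->B->refl->H->L'->H->R'->A->plug->A
Char 7 ('E'): step: R->5, L=2; E->plug->E->R->B->L->G->refl->E->L'->C->R'->G->plug->B
Char 8 ('H'): step: R->6, L=2; H->plug->H->R->D->L->C->refl->F->L'->F->R'->G->plug->B
Char 9 ('D'): step: R->7, L=2; D->plug->D->R->B->L->G->refl->E->L'->C->R'->G->plug->B
Char 10 ('H'): step: R->0, L->3 (L advanced); H->plug->H->R->E->L->E->refl->G->L'->G->R'->B->plug->G
Char 11 ('G'): step: R->1, L=3; G->plug->B->R->H->L->A->refl->D->L'->B->R'->F->plug->F
Final: ciphertext=GCCEHABBBGF, RIGHT=1, LEFT=3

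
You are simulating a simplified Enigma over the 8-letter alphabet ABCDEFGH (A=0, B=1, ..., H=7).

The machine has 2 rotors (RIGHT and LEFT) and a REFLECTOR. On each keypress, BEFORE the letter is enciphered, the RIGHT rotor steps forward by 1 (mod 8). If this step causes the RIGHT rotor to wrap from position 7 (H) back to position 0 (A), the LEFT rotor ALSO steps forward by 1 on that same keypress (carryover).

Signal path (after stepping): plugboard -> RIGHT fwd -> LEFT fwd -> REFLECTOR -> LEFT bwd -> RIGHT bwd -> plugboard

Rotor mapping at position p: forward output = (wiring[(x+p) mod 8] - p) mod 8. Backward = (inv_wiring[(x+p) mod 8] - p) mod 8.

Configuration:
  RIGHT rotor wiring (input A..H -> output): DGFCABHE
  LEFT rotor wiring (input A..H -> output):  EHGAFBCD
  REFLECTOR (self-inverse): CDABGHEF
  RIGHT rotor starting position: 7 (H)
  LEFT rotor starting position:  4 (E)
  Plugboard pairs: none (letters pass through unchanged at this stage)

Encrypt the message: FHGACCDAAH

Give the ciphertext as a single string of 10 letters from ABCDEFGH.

Char 1 ('F'): step: R->0, L->5 (L advanced); F->plug->F->R->B->L->F->refl->H->L'->D->R'->A->plug->A
Char 2 ('H'): step: R->1, L=5; H->plug->H->R->C->L->G->refl->E->L'->A->R'->E->plug->E
Char 3 ('G'): step: R->2, L=5; G->plug->G->R->B->L->F->refl->H->L'->D->R'->A->plug->A
Char 4 ('A'): step: R->3, L=5; A->plug->A->R->H->L->A->refl->C->L'->E->R'->D->plug->D
Char 5 ('C'): step: R->4, L=5; C->plug->C->R->D->L->H->refl->F->L'->B->R'->G->plug->G
Char 6 ('C'): step: R->5, L=5; C->plug->C->R->H->L->A->refl->C->L'->E->R'->A->plug->A
Char 7 ('D'): step: R->6, L=5; D->plug->D->R->A->L->E->refl->G->L'->C->R'->G->plug->G
Char 8 ('A'): step: R->7, L=5; A->plug->A->R->F->L->B->refl->D->L'->G->R'->D->plug->D
Char 9 ('A'): step: R->0, L->6 (L advanced); A->plug->A->R->D->L->B->refl->D->L'->H->R'->G->plug->G
Char 10 ('H'): step: R->1, L=6; H->plug->H->R->C->L->G->refl->E->L'->A->R'->E->plug->E

Answer: AEADGAGDGE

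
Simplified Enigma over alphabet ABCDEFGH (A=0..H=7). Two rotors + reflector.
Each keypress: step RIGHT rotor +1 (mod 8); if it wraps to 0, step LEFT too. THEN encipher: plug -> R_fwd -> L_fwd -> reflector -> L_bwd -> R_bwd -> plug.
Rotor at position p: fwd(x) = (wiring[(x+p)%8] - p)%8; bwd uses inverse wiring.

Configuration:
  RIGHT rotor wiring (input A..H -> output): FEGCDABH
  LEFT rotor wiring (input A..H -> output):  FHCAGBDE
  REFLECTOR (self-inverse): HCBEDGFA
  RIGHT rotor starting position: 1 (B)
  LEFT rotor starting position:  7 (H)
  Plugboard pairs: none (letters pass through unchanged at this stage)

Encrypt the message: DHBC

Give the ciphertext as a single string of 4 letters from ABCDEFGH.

Answer: AAHG

Derivation:
Char 1 ('D'): step: R->2, L=7; D->plug->D->R->G->L->C->refl->B->L'->E->R'->A->plug->A
Char 2 ('H'): step: R->3, L=7; H->plug->H->R->D->L->D->refl->E->L'->H->R'->A->plug->A
Char 3 ('B'): step: R->4, L=7; B->plug->B->R->E->L->B->refl->C->L'->G->R'->H->plug->H
Char 4 ('C'): step: R->5, L=7; C->plug->C->R->C->L->A->refl->H->L'->F->R'->G->plug->G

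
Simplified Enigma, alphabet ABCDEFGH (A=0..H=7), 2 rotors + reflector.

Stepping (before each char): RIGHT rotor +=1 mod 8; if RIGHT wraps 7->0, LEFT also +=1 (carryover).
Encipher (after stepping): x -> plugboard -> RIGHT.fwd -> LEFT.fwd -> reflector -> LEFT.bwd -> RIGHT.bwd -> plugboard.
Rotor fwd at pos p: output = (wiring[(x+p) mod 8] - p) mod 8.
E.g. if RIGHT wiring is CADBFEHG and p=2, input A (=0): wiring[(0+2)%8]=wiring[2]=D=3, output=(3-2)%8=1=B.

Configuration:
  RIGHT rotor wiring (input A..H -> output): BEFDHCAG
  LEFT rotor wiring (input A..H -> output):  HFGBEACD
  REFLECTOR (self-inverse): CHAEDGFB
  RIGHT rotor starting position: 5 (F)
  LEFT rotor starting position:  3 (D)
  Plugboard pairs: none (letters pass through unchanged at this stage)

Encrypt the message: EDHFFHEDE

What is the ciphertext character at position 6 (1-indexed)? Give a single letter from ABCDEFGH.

Char 1 ('E'): step: R->6, L=3; E->plug->E->R->H->L->D->refl->E->L'->F->R'->F->plug->F
Char 2 ('D'): step: R->7, L=3; D->plug->D->R->G->L->C->refl->A->L'->E->R'->E->plug->E
Char 3 ('H'): step: R->0, L->4 (L advanced); H->plug->H->R->G->L->C->refl->A->L'->A->R'->G->plug->G
Char 4 ('F'): step: R->1, L=4; F->plug->F->R->H->L->F->refl->G->L'->C->R'->C->plug->C
Char 5 ('F'): step: R->2, L=4; F->plug->F->R->E->L->D->refl->E->L'->B->R'->B->plug->B
Char 6 ('H'): step: R->3, L=4; H->plug->H->R->C->L->G->refl->F->L'->H->R'->C->plug->C

C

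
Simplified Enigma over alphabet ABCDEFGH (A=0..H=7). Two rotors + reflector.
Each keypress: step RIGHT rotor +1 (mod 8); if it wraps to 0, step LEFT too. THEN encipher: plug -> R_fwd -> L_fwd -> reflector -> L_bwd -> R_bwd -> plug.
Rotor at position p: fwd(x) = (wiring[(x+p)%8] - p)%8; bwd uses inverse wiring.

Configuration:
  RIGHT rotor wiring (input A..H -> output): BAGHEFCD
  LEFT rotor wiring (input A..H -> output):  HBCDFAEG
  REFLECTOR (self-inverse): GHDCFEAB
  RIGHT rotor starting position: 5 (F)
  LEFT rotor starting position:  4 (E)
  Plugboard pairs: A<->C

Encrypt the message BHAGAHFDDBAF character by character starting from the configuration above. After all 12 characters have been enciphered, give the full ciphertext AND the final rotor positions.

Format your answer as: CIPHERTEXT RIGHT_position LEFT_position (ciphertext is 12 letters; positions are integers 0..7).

Answer: FCDFFEEBFAGH 1 6

Derivation:
Char 1 ('B'): step: R->6, L=4; B->plug->B->R->F->L->F->refl->E->L'->B->R'->F->plug->F
Char 2 ('H'): step: R->7, L=4; H->plug->H->R->D->L->C->refl->D->L'->E->R'->A->plug->C
Char 3 ('A'): step: R->0, L->5 (L advanced); A->plug->C->R->G->L->G->refl->A->L'->H->R'->D->plug->D
Char 4 ('G'): step: R->1, L=5; G->plug->G->R->C->L->B->refl->H->L'->B->R'->F->plug->F
Char 5 ('A'): step: R->2, L=5; A->plug->C->R->C->L->B->refl->H->L'->B->R'->F->plug->F
Char 6 ('H'): step: R->3, L=5; H->plug->H->R->D->L->C->refl->D->L'->A->R'->E->plug->E
Char 7 ('F'): step: R->4, L=5; F->plug->F->R->E->L->E->refl->F->L'->F->R'->E->plug->E
Char 8 ('D'): step: R->5, L=5; D->plug->D->R->E->L->E->refl->F->L'->F->R'->B->plug->B
Char 9 ('D'): step: R->6, L=5; D->plug->D->R->C->L->B->refl->H->L'->B->R'->F->plug->F
Char 10 ('B'): step: R->7, L=5; B->plug->B->R->C->L->B->refl->H->L'->B->R'->C->plug->A
Char 11 ('A'): step: R->0, L->6 (L advanced); A->plug->C->R->G->L->H->refl->B->L'->C->R'->G->plug->G
Char 12 ('F'): step: R->1, L=6; F->plug->F->R->B->L->A->refl->G->L'->A->R'->H->plug->H
Final: ciphertext=FCDFFEEBFAGH, RIGHT=1, LEFT=6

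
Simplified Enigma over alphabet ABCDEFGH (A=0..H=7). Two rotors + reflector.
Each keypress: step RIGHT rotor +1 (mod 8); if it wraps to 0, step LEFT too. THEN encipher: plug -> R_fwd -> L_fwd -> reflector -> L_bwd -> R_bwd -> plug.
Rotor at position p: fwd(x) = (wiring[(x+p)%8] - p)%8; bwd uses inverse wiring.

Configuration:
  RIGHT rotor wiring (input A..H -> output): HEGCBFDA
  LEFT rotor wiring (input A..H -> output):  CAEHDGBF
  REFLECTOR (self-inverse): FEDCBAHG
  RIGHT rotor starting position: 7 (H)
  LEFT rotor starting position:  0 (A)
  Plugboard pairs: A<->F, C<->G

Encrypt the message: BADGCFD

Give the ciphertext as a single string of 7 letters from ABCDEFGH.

Char 1 ('B'): step: R->0, L->1 (L advanced); B->plug->B->R->E->L->F->refl->A->L'->F->R'->F->plug->A
Char 2 ('A'): step: R->1, L=1; A->plug->F->R->C->L->G->refl->H->L'->A->R'->D->plug->D
Char 3 ('D'): step: R->2, L=1; D->plug->D->R->D->L->C->refl->D->L'->B->R'->E->plug->E
Char 4 ('G'): step: R->3, L=1; G->plug->C->R->C->L->G->refl->H->L'->A->R'->D->plug->D
Char 5 ('C'): step: R->4, L=1; C->plug->G->R->C->L->G->refl->H->L'->A->R'->F->plug->A
Char 6 ('F'): step: R->5, L=1; F->plug->A->R->A->L->H->refl->G->L'->C->R'->D->plug->D
Char 7 ('D'): step: R->6, L=1; D->plug->D->R->G->L->E->refl->B->L'->H->R'->H->plug->H

Answer: ADEDADH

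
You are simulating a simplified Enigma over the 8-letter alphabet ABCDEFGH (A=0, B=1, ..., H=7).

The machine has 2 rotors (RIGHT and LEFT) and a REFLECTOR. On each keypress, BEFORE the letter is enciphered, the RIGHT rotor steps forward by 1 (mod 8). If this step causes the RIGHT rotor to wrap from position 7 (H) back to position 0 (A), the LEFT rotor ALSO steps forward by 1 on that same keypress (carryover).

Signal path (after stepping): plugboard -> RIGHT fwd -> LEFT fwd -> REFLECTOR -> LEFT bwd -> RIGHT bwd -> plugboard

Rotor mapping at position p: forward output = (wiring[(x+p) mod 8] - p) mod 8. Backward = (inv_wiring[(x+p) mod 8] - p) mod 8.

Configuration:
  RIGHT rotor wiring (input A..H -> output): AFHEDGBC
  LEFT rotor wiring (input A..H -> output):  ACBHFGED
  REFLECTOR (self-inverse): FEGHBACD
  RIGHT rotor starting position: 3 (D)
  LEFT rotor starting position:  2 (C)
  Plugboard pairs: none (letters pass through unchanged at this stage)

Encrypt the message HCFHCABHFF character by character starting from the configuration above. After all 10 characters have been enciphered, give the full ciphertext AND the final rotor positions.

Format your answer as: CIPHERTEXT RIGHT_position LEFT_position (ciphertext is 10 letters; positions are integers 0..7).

Answer: BDBDGEGFAH 5 3

Derivation:
Char 1 ('H'): step: R->4, L=2; H->plug->H->R->A->L->H->refl->D->L'->C->R'->B->plug->B
Char 2 ('C'): step: R->5, L=2; C->plug->C->R->F->L->B->refl->E->L'->D->R'->D->plug->D
Char 3 ('F'): step: R->6, L=2; F->plug->F->R->G->L->G->refl->C->L'->E->R'->B->plug->B
Char 4 ('H'): step: R->7, L=2; H->plug->H->R->C->L->D->refl->H->L'->A->R'->D->plug->D
Char 5 ('C'): step: R->0, L->3 (L advanced); C->plug->C->R->H->L->G->refl->C->L'->B->R'->G->plug->G
Char 6 ('A'): step: R->1, L=3; A->plug->A->R->E->L->A->refl->F->L'->F->R'->E->plug->E
Char 7 ('B'): step: R->2, L=3; B->plug->B->R->C->L->D->refl->H->L'->G->R'->G->plug->G
Char 8 ('H'): step: R->3, L=3; H->plug->H->R->E->L->A->refl->F->L'->F->R'->F->plug->F
Char 9 ('F'): step: R->4, L=3; F->plug->F->R->B->L->C->refl->G->L'->H->R'->A->plug->A
Char 10 ('F'): step: R->5, L=3; F->plug->F->R->C->L->D->refl->H->L'->G->R'->H->plug->H
Final: ciphertext=BDBDGEGFAH, RIGHT=5, LEFT=3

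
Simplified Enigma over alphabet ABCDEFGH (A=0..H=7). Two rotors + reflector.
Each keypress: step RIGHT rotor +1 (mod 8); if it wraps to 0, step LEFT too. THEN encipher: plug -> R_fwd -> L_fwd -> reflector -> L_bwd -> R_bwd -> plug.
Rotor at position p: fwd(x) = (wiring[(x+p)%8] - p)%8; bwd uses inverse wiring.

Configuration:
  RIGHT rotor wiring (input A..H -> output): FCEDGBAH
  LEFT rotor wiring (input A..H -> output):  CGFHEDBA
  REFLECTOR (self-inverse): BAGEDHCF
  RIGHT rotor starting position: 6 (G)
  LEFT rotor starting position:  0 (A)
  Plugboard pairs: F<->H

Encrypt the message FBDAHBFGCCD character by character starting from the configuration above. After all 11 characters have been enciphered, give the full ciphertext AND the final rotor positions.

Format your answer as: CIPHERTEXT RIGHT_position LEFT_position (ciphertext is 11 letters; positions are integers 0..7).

Char 1 ('F'): step: R->7, L=0; F->plug->H->R->B->L->G->refl->C->L'->A->R'->A->plug->A
Char 2 ('B'): step: R->0, L->1 (L advanced); B->plug->B->R->C->L->G->refl->C->L'->E->R'->C->plug->C
Char 3 ('D'): step: R->1, L=1; D->plug->D->R->F->L->A->refl->B->L'->H->R'->F->plug->H
Char 4 ('A'): step: R->2, L=1; A->plug->A->R->C->L->G->refl->C->L'->E->R'->C->plug->C
Char 5 ('H'): step: R->3, L=1; H->plug->F->R->C->L->G->refl->C->L'->E->R'->E->plug->E
Char 6 ('B'): step: R->4, L=1; B->plug->B->R->F->L->A->refl->B->L'->H->R'->H->plug->F
Char 7 ('F'): step: R->5, L=1; F->plug->H->R->B->L->E->refl->D->L'->D->R'->B->plug->B
Char 8 ('G'): step: R->6, L=1; G->plug->G->R->A->L->F->refl->H->L'->G->R'->E->plug->E
Char 9 ('C'): step: R->7, L=1; C->plug->C->R->D->L->D->refl->E->L'->B->R'->H->plug->F
Char 10 ('C'): step: R->0, L->2 (L advanced); C->plug->C->R->E->L->H->refl->F->L'->B->R'->F->plug->H
Char 11 ('D'): step: R->1, L=2; D->plug->D->R->F->L->G->refl->C->L'->C->R'->C->plug->C
Final: ciphertext=ACHCEFBEFHC, RIGHT=1, LEFT=2

Answer: ACHCEFBEFHC 1 2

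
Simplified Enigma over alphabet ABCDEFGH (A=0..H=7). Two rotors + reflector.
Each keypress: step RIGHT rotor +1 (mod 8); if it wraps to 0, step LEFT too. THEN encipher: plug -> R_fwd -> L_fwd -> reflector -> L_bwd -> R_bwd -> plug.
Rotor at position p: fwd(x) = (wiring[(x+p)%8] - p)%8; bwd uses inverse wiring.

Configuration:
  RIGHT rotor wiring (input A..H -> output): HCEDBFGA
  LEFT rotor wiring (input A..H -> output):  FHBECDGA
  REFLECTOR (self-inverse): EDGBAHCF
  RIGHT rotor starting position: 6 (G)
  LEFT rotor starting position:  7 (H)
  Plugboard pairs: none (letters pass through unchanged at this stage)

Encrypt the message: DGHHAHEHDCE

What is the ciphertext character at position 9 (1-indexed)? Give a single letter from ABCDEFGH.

Char 1 ('D'): step: R->7, L=7; D->plug->D->R->F->L->D->refl->B->L'->A->R'->B->plug->B
Char 2 ('G'): step: R->0, L->0 (L advanced); G->plug->G->R->G->L->G->refl->C->L'->E->R'->C->plug->C
Char 3 ('H'): step: R->1, L=0; H->plug->H->R->G->L->G->refl->C->L'->E->R'->E->plug->E
Char 4 ('H'): step: R->2, L=0; H->plug->H->R->A->L->F->refl->H->L'->B->R'->B->plug->B
Char 5 ('A'): step: R->3, L=0; A->plug->A->R->A->L->F->refl->H->L'->B->R'->H->plug->H
Char 6 ('H'): step: R->4, L=0; H->plug->H->R->H->L->A->refl->E->L'->D->R'->E->plug->E
Char 7 ('E'): step: R->5, L=0; E->plug->E->R->F->L->D->refl->B->L'->C->R'->D->plug->D
Char 8 ('H'): step: R->6, L=0; H->plug->H->R->H->L->A->refl->E->L'->D->R'->G->plug->G
Char 9 ('D'): step: R->7, L=0; D->plug->D->R->F->L->D->refl->B->L'->C->R'->F->plug->F

F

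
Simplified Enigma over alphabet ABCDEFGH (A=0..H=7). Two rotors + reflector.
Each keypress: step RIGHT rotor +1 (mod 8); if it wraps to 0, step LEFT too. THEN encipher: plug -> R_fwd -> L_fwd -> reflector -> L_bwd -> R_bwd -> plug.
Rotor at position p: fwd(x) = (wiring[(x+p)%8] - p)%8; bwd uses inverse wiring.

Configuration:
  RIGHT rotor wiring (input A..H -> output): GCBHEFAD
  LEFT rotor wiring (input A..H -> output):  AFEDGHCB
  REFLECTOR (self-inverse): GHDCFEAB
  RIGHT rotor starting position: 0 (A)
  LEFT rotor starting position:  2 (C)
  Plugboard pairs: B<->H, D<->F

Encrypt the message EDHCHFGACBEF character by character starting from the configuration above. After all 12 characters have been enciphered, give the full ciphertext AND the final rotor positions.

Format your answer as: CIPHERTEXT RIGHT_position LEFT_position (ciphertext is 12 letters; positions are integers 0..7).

Answer: CHFDGGACAGAB 4 3

Derivation:
Char 1 ('E'): step: R->1, L=2; E->plug->E->R->E->L->A->refl->G->L'->G->R'->C->plug->C
Char 2 ('D'): step: R->2, L=2; D->plug->F->R->B->L->B->refl->H->L'->F->R'->B->plug->H
Char 3 ('H'): step: R->3, L=2; H->plug->B->R->B->L->B->refl->H->L'->F->R'->D->plug->F
Char 4 ('C'): step: R->4, L=2; C->plug->C->R->E->L->A->refl->G->L'->G->R'->F->plug->D
Char 5 ('H'): step: R->5, L=2; H->plug->B->R->D->L->F->refl->E->L'->C->R'->G->plug->G
Char 6 ('F'): step: R->6, L=2; F->plug->D->R->E->L->A->refl->G->L'->G->R'->G->plug->G
Char 7 ('G'): step: R->7, L=2; G->plug->G->R->G->L->G->refl->A->L'->E->R'->A->plug->A
Char 8 ('A'): step: R->0, L->3 (L advanced); A->plug->A->R->G->L->C->refl->D->L'->B->R'->C->plug->C
Char 9 ('C'): step: R->1, L=3; C->plug->C->R->G->L->C->refl->D->L'->B->R'->A->plug->A
Char 10 ('B'): step: R->2, L=3; B->plug->H->R->A->L->A->refl->G->L'->E->R'->G->plug->G
Char 11 ('E'): step: R->3, L=3; E->plug->E->R->A->L->A->refl->G->L'->E->R'->A->plug->A
Char 12 ('F'): step: R->4, L=3; F->plug->D->R->H->L->B->refl->H->L'->D->R'->H->plug->B
Final: ciphertext=CHFDGGACAGAB, RIGHT=4, LEFT=3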